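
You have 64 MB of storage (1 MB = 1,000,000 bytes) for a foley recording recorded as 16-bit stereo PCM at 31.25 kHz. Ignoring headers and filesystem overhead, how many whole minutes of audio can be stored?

8 minutes

Uncompressed byte rate = 31,250 × 2 × 2 = 125,000 bytes/s.
Capacity = 64 × 1,000,000 = 64,000,000 bytes.
64,000,000 / 125,000 ≈ 512 s → 8 minutes.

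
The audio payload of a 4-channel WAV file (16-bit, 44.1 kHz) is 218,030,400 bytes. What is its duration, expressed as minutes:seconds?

10:18

Byte rate = 44,100 × 2 × 4 = 352,800 bytes/s.
Duration = 218,030,400 / 352,800 = 618 s.
618 s = 10:18.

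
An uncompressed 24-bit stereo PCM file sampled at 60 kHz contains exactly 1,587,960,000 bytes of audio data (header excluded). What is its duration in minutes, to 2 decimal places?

Byte rate = 60,000 × 3 × 2 = 360,000 bytes/s.
Duration = 1,587,960,000 / 360,000 = 4,411 s.
4,411 s / 60 = 73.52 minutes.

73.52 minutes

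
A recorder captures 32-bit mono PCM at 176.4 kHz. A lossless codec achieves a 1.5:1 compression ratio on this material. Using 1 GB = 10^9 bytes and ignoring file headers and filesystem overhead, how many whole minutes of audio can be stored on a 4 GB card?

Uncompressed byte rate = 176,400 × 4 × 1 = 705,600 bytes/s.
After 1.5:1 compression, effective rate ≈ 470400 bytes/s.
Capacity = 4 × 1,000,000,000 = 4,000,000,000 bytes.
4,000,000,000 / effective rate ≈ 8503.4 s → 141 minutes.

141 minutes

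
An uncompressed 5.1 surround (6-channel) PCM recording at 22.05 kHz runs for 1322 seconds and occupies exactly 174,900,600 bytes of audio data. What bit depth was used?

Bytes per sample = 174,900,600 / (22,050 × 1,322 × 6) = 174,900,600 / 174,900,600 = 1.
Bit depth = 1 × 8 = 8 bits.

8 bits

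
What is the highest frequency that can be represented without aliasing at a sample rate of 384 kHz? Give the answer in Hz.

Nyquist frequency = sample rate / 2 = 384,000 / 2 = 192,000 Hz.

192,000 Hz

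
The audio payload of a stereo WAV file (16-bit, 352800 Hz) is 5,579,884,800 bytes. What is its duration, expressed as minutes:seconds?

65:54

Byte rate = 352,800 × 2 × 2 = 1,411,200 bytes/s.
Duration = 5,579,884,800 / 1,411,200 = 3,954 s.
3,954 s = 65:54.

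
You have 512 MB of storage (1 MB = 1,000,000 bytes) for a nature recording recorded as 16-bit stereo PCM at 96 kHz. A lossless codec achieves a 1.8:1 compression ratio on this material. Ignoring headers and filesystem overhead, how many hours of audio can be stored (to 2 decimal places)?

Uncompressed byte rate = 96,000 × 2 × 2 = 384,000 bytes/s.
After 1.8:1 compression, effective rate ≈ 213333.33 bytes/s.
Capacity = 512 × 1,000,000 = 512,000,000 bytes.
512,000,000 / effective rate ≈ 2400 s → 0.67 hours.

0.67 hours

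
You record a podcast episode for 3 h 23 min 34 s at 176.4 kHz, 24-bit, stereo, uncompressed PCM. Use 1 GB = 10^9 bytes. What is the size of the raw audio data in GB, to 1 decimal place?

Duration = 3 h 23 min 34 s = 12,214 s.
Bytes = 176,400 samples/s × 12,214 s × 3 bytes/sample × 2 ch = 12,927,297,600 bytes.
12,927,297,600 / 1,000,000,000 = 12.9 GB.

12.9 GB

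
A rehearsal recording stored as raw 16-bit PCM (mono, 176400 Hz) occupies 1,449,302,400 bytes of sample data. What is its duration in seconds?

Byte rate = 176,400 × 2 × 1 = 352,800 bytes/s.
Duration = 1,449,302,400 / 352,800 = 4,108 s.

4,108 seconds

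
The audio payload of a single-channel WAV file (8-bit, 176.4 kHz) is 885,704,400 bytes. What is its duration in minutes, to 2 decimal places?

83.68 minutes

Byte rate = 176,400 × 1 × 1 = 176,400 bytes/s.
Duration = 885,704,400 / 176,400 = 5,021 s.
5,021 s / 60 = 83.68 minutes.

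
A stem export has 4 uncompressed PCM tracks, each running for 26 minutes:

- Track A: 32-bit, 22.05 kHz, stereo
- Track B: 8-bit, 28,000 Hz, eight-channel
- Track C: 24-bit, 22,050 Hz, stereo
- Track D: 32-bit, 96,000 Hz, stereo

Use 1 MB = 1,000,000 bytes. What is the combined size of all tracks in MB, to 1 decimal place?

2029.1 MB

26 minutes = 1,560 s.
Track A: 22,050 × 1,560 × 4 × 2 = 275,184,000 bytes.
Track B: 28,000 × 1,560 × 1 × 8 = 349,440,000 bytes.
Track C: 22,050 × 1,560 × 3 × 2 = 206,388,000 bytes.
Track D: 96,000 × 1,560 × 4 × 2 = 1,198,080,000 bytes.
Total = 2,029,092,000 bytes = 2029.1 MB.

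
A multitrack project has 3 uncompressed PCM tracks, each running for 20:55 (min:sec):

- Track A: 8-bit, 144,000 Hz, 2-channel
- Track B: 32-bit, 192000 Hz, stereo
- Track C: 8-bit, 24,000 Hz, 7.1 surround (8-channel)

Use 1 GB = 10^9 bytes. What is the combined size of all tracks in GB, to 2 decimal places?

20:55 (min:sec) = 1,255 s.
Track A: 144,000 × 1,255 × 1 × 2 = 361,440,000 bytes.
Track B: 192,000 × 1,255 × 4 × 2 = 1,927,680,000 bytes.
Track C: 24,000 × 1,255 × 1 × 8 = 240,960,000 bytes.
Total = 2,530,080,000 bytes = 2.53 GB.

2.53 GB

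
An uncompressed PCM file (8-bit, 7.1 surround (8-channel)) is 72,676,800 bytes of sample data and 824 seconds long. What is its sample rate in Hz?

Bytes = sample_rate × seconds × bytes_per_sample × channels.
sample_rate = 72,676,800 / (824 × 1 × 8) = 72,676,800 / 6,592 = 11,025 Hz.

11,025 Hz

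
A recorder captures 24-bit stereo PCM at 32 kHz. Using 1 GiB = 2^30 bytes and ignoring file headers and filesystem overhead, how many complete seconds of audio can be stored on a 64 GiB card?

357,913 seconds

Uncompressed byte rate = 32,000 × 3 × 2 = 192,000 bytes/s.
Capacity = 64 × 1,073,741,824 = 68,719,476,736 bytes.
68,719,476,736 / 192,000 ≈ 357913.94 s → 357,913 seconds.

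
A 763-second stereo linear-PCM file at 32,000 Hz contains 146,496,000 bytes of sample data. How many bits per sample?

Bytes per sample = 146,496,000 / (32,000 × 763 × 2) = 146,496,000 / 48,832,000 = 3.
Bit depth = 3 × 8 = 24 bits.

24 bits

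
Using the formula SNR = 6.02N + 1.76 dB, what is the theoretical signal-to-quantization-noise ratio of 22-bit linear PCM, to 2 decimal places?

134.20 dB

6.02 × 22 + 1.76 = 134.20 dB.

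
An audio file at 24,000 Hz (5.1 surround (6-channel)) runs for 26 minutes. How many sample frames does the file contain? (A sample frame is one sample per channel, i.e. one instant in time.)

37,440,000 sample frames

26 minutes = 1,560 s.
24,000 samples/s × 1,560 s = 37,440,000 frames.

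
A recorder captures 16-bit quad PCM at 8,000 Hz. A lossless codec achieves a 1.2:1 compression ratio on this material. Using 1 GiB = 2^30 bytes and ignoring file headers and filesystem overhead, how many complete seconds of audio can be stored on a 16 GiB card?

Uncompressed byte rate = 8,000 × 2 × 4 = 64,000 bytes/s.
After 1.2:1 compression, effective rate ≈ 53333.33 bytes/s.
Capacity = 16 × 1,073,741,824 = 17,179,869,184 bytes.
17,179,869,184 / effective rate ≈ 322122.55 s → 322,122 seconds.

322,122 seconds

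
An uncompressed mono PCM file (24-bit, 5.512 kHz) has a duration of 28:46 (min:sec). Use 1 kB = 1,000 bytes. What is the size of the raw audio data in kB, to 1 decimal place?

28541.1 kB

Duration = 28:46 (min:sec) = 1,726 s.
Bytes = 5,512 samples/s × 1,726 s × 3 bytes/sample × 1 ch = 28,541,136 bytes.
28,541,136 / 1,000 = 28541.1 kB.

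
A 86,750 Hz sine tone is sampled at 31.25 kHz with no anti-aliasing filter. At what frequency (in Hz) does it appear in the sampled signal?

7,000 Hz

Nyquist = 31,250/2 = 15,625 Hz; 86,750 Hz exceeds it.
Alias = |86,750 − 3×31,250| = |86,750 − 93,750| = 7,000 Hz.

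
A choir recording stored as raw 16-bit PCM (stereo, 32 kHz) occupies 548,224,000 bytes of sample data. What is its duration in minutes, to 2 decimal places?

Byte rate = 32,000 × 2 × 2 = 128,000 bytes/s.
Duration = 548,224,000 / 128,000 = 4,283 s.
4,283 s / 60 = 71.38 minutes.

71.38 minutes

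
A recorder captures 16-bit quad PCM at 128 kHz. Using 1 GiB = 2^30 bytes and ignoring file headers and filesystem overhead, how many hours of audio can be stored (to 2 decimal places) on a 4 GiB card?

Uncompressed byte rate = 128,000 × 2 × 4 = 1,024,000 bytes/s.
Capacity = 4 × 1,073,741,824 = 4,294,967,296 bytes.
4,294,967,296 / 1,024,000 ≈ 4194.3 s → 1.17 hours.

1.17 hours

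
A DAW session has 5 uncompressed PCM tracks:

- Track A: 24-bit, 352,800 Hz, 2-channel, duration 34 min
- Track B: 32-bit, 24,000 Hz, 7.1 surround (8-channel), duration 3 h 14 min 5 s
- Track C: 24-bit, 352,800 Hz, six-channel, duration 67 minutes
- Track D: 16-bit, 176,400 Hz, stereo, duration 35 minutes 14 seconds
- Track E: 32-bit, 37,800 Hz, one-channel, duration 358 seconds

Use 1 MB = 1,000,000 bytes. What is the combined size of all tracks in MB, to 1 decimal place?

Track A: 34 min = 2,040 s; 352,800 × 2,040 × 3 × 2 = 4,318,272,000 bytes.
Track B: 3 h 14 min 5 s = 11,645 s; 24,000 × 11,645 × 4 × 8 = 8,943,360,000 bytes.
Track C: 67 minutes = 4,020 s; 352,800 × 4,020 × 3 × 6 = 25,528,608,000 bytes.
Track D: 35 minutes 14 seconds = 2,114 s; 176,400 × 2,114 × 2 × 2 = 1,491,638,400 bytes.
Track E: 37,800 × 358 × 4 × 1 = 54,129,600 bytes.
Total = 40,336,008,000 bytes = 40336.0 MB.

40336.0 MB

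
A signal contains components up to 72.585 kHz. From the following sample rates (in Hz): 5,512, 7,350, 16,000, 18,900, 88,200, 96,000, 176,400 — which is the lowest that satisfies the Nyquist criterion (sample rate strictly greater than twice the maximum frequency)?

Need sample rate > 2 × 72,585 = 145,170 Hz.
Lowest listed rate above 145,170 Hz is 176,400 Hz.

176,400 Hz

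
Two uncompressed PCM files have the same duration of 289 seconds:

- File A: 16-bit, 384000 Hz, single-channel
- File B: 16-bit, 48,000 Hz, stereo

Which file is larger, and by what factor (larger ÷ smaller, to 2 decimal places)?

File A, by a factor of 4.00

File A: 384,000 × 2 × 1 = 768,000 bytes/s.
File B: 48,000 × 2 × 2 = 192,000 bytes/s.
File A is larger; ratio = 221,952,000 / 55,488,000 = 4.00.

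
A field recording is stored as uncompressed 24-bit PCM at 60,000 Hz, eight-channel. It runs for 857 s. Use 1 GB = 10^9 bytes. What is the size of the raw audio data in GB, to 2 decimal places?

1.23 GB

Bytes = 60,000 samples/s × 857 s × 3 bytes/sample × 8 ch = 1,234,080,000 bytes.
1,234,080,000 / 1,000,000,000 = 1.23 GB.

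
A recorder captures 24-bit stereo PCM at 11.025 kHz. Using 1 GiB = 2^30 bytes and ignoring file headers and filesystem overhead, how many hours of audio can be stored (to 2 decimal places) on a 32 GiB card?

Uncompressed byte rate = 11,025 × 3 × 2 = 66,150 bytes/s.
Capacity = 32 × 1,073,741,824 = 34,359,738,368 bytes.
34,359,738,368 / 66,150 ≈ 519421.59 s → 144.28 hours.

144.28 hours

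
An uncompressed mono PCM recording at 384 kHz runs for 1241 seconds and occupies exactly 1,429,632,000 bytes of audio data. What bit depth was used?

24 bits

Bytes per sample = 1,429,632,000 / (384,000 × 1,241 × 1) = 1,429,632,000 / 476,544,000 = 3.
Bit depth = 3 × 8 = 24 bits.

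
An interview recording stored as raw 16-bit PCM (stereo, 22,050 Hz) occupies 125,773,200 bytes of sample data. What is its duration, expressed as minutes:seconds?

23:46

Byte rate = 22,050 × 2 × 2 = 88,200 bytes/s.
Duration = 125,773,200 / 88,200 = 1,426 s.
1,426 s = 23:46.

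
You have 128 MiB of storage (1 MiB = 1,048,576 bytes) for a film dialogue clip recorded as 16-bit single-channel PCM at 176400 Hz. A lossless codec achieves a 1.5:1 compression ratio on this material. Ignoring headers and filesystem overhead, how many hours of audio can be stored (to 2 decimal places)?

0.16 hours

Uncompressed byte rate = 176,400 × 2 × 1 = 352,800 bytes/s.
After 1.5:1 compression, effective rate ≈ 235200 bytes/s.
Capacity = 128 × 1,048,576 = 134,217,728 bytes.
134,217,728 / effective rate ≈ 570.65 s → 0.16 hours.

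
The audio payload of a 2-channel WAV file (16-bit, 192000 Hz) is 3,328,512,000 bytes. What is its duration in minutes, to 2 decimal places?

72.23 minutes

Byte rate = 192,000 × 2 × 2 = 768,000 bytes/s.
Duration = 3,328,512,000 / 768,000 = 4,334 s.
4,334 s / 60 = 72.23 minutes.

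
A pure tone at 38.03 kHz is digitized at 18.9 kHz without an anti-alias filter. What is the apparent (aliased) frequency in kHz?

0.23 kHz

Nyquist = 18,900/2 = 9,450 Hz; 38,030 Hz exceeds it.
Alias = |38,030 − 2×18,900| = |38,030 − 37,800| = 230 Hz = 0.23 kHz.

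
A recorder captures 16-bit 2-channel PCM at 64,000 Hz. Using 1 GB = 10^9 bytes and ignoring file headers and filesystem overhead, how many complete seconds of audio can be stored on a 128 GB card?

Uncompressed byte rate = 64,000 × 2 × 2 = 256,000 bytes/s.
Capacity = 128 × 1,000,000,000 = 128,000,000,000 bytes.
128,000,000,000 / 256,000 ≈ 500000 s → 500,000 seconds.

500,000 seconds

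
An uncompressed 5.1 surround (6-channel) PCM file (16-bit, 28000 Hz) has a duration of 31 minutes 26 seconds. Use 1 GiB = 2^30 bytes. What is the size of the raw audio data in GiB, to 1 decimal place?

0.6 GiB

Duration = 31 minutes 26 seconds = 1,886 s.
Bytes = 28,000 samples/s × 1,886 s × 2 bytes/sample × 6 ch = 633,696,000 bytes.
633,696,000 / 1,073,741,824 = 0.6 GiB.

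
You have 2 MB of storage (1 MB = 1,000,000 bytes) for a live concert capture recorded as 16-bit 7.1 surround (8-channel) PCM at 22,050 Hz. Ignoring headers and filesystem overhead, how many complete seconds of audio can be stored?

5 seconds

Uncompressed byte rate = 22,050 × 2 × 8 = 352,800 bytes/s.
Capacity = 2 × 1,000,000 = 2,000,000 bytes.
2,000,000 / 352,800 ≈ 5.67 s → 5 seconds.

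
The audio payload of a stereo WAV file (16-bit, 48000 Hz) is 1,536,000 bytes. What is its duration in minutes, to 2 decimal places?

0.13 minutes

Byte rate = 48,000 × 2 × 2 = 192,000 bytes/s.
Duration = 1,536,000 / 192,000 = 8 s.
8 s / 60 = 0.13 minutes.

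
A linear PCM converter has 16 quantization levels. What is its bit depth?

log2(16) = 4.

4 bits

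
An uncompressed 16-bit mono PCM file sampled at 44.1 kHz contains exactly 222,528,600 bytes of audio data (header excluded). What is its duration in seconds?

2,523 seconds

Byte rate = 44,100 × 2 × 1 = 88,200 bytes/s.
Duration = 222,528,600 / 88,200 = 2,523 s.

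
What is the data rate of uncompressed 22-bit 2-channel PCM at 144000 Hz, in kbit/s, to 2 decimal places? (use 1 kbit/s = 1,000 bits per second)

6336.00 kbit/s

Bit rate = 144,000 × 22 × 2 = 6,336,000 bits/s.
= 6336.00 kbit/s.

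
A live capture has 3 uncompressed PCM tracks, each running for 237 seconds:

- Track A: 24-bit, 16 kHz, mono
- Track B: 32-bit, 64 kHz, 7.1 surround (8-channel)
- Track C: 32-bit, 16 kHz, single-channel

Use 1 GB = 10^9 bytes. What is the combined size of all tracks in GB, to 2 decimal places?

0.51 GB

Track A: 16,000 × 237 × 3 × 1 = 11,376,000 bytes.
Track B: 64,000 × 237 × 4 × 8 = 485,376,000 bytes.
Track C: 16,000 × 237 × 4 × 1 = 15,168,000 bytes.
Total = 511,920,000 bytes = 0.51 GB.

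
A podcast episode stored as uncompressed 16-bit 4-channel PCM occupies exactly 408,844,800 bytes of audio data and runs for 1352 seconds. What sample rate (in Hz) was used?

37,800 Hz

Bytes = sample_rate × seconds × bytes_per_sample × channels.
sample_rate = 408,844,800 / (1,352 × 2 × 4) = 408,844,800 / 10,816 = 37,800 Hz.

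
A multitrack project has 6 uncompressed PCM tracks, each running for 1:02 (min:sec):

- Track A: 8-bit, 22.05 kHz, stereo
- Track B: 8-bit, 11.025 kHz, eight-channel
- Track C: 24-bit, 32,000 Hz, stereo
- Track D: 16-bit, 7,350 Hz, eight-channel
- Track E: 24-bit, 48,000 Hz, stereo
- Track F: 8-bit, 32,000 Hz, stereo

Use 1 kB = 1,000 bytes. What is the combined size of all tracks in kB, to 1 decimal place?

49221.8 kB

1:02 (min:sec) = 62 s.
Track A: 22,050 × 62 × 1 × 2 = 2,734,200 bytes.
Track B: 11,025 × 62 × 1 × 8 = 5,468,400 bytes.
Track C: 32,000 × 62 × 3 × 2 = 11,904,000 bytes.
Track D: 7,350 × 62 × 2 × 8 = 7,291,200 bytes.
Track E: 48,000 × 62 × 3 × 2 = 17,856,000 bytes.
Track F: 32,000 × 62 × 1 × 2 = 3,968,000 bytes.
Total = 49,221,800 bytes = 49221.8 kB.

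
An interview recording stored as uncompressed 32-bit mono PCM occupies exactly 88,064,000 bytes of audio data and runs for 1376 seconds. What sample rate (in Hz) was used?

Bytes = sample_rate × seconds × bytes_per_sample × channels.
sample_rate = 88,064,000 / (1,376 × 4 × 1) = 88,064,000 / 5,504 = 16,000 Hz.

16,000 Hz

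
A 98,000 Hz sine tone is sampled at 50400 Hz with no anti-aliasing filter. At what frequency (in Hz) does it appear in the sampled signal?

2,800 Hz

Nyquist = 50,400/2 = 25,200 Hz; 98,000 Hz exceeds it.
Alias = |98,000 − 2×50,400| = |98,000 − 100,800| = 2,800 Hz.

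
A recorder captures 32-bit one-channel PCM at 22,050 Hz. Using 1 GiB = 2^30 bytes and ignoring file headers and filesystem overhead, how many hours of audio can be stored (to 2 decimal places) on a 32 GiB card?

Uncompressed byte rate = 22,050 × 4 × 1 = 88,200 bytes/s.
Capacity = 32 × 1,073,741,824 = 34,359,738,368 bytes.
34,359,738,368 / 88,200 ≈ 389566.19 s → 108.21 hours.

108.21 hours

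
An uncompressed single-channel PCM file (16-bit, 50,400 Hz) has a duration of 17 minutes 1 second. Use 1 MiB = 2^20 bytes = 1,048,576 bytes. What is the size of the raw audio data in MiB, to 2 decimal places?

Duration = 17 minutes 1 second = 1,021 s.
Bytes = 50,400 samples/s × 1,021 s × 2 bytes/sample × 1 ch = 102,916,800 bytes.
102,916,800 / 1,048,576 = 98.15 MiB.

98.15 MiB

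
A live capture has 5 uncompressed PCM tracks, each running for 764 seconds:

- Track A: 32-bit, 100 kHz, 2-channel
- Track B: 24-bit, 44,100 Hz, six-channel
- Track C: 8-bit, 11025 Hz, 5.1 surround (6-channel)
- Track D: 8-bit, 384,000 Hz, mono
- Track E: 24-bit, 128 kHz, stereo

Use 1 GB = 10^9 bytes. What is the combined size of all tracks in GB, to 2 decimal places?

2.15 GB

Track A: 100,000 × 764 × 4 × 2 = 611,200,000 bytes.
Track B: 44,100 × 764 × 3 × 6 = 606,463,200 bytes.
Track C: 11,025 × 764 × 1 × 6 = 50,538,600 bytes.
Track D: 384,000 × 764 × 1 × 1 = 293,376,000 bytes.
Track E: 128,000 × 764 × 3 × 2 = 586,752,000 bytes.
Total = 2,148,329,800 bytes = 2.15 GB.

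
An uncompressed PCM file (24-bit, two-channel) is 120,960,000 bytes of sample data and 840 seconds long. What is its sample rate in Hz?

24,000 Hz

Bytes = sample_rate × seconds × bytes_per_sample × channels.
sample_rate = 120,960,000 / (840 × 3 × 2) = 120,960,000 / 5,040 = 24,000 Hz.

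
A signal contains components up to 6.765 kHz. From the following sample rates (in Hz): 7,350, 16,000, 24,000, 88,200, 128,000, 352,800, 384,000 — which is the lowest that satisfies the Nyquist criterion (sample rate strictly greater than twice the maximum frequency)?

16,000 Hz

Need sample rate > 2 × 6,765 = 13,530 Hz.
Lowest listed rate above 13,530 Hz is 16,000 Hz.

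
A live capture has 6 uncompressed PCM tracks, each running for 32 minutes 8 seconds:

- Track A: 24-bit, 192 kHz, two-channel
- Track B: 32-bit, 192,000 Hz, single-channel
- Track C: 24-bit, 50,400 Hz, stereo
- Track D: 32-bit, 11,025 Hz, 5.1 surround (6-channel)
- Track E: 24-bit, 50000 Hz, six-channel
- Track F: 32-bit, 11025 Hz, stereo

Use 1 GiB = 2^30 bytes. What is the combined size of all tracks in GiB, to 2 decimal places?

6.24 GiB

32 minutes 8 seconds = 1,928 s.
Track A: 192,000 × 1,928 × 3 × 2 = 2,221,056,000 bytes.
Track B: 192,000 × 1,928 × 4 × 1 = 1,480,704,000 bytes.
Track C: 50,400 × 1,928 × 3 × 2 = 583,027,200 bytes.
Track D: 11,025 × 1,928 × 4 × 6 = 510,148,800 bytes.
Track E: 50,000 × 1,928 × 3 × 6 = 1,735,200,000 bytes.
Track F: 11,025 × 1,928 × 4 × 2 = 170,049,600 bytes.
Total = 6,700,185,600 bytes = 6.24 GiB.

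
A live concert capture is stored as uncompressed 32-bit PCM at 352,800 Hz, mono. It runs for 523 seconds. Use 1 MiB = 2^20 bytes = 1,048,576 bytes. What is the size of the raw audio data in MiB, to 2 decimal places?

Bytes = 352,800 samples/s × 523 s × 4 bytes/sample × 1 ch = 738,057,600 bytes.
738,057,600 / 1,048,576 = 703.87 MiB.

703.87 MiB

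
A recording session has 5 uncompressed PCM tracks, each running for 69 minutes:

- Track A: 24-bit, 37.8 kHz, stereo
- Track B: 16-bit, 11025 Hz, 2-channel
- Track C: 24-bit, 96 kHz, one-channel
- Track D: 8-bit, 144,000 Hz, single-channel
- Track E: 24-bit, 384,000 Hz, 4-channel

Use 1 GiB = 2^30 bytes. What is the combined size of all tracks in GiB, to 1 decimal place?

69 minutes = 4,140 s.
Track A: 37,800 × 4,140 × 3 × 2 = 938,952,000 bytes.
Track B: 11,025 × 4,140 × 2 × 2 = 182,574,000 bytes.
Track C: 96,000 × 4,140 × 3 × 1 = 1,192,320,000 bytes.
Track D: 144,000 × 4,140 × 1 × 1 = 596,160,000 bytes.
Track E: 384,000 × 4,140 × 3 × 4 = 19,077,120,000 bytes.
Total = 21,987,126,000 bytes = 20.5 GiB.

20.5 GiB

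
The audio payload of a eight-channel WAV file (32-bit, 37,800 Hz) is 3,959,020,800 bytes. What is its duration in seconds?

Byte rate = 37,800 × 4 × 8 = 1,209,600 bytes/s.
Duration = 3,959,020,800 / 1,209,600 = 3,273 s.

3,273 seconds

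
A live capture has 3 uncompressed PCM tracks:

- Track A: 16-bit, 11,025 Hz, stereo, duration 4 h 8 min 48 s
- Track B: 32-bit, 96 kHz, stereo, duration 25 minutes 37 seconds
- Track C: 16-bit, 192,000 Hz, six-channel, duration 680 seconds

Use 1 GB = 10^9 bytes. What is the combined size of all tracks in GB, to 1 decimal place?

Track A: 4 h 8 min 48 s = 14,928 s; 11,025 × 14,928 × 2 × 2 = 658,324,800 bytes.
Track B: 25 minutes 37 seconds = 1,537 s; 96,000 × 1,537 × 4 × 2 = 1,180,416,000 bytes.
Track C: 192,000 × 680 × 2 × 6 = 1,566,720,000 bytes.
Total = 3,405,460,800 bytes = 3.4 GB.

3.4 GB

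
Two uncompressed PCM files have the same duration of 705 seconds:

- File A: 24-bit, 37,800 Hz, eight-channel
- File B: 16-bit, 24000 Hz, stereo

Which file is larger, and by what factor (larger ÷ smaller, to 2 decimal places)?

File A: 37,800 × 3 × 8 = 907,200 bytes/s.
File B: 24,000 × 2 × 2 = 96,000 bytes/s.
File A is larger; ratio = 639,576,000 / 67,680,000 = 9.45.

File A, by a factor of 9.45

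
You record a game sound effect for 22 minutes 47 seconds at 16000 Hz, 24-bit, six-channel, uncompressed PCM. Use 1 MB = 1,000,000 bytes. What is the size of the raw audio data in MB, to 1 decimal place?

Duration = 22 minutes 47 seconds = 1,367 s.
Bytes = 16,000 samples/s × 1,367 s × 3 bytes/sample × 6 ch = 393,696,000 bytes.
393,696,000 / 1,000,000 = 393.7 MB.

393.7 MB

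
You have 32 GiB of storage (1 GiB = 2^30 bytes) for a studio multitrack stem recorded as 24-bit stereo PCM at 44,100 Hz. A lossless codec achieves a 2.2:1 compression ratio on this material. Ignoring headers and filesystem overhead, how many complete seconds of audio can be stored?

285,681 seconds

Uncompressed byte rate = 44,100 × 3 × 2 = 264,600 bytes/s.
After 2.2:1 compression, effective rate ≈ 120272.73 bytes/s.
Capacity = 32 × 1,073,741,824 = 34,359,738,368 bytes.
34,359,738,368 / effective rate ≈ 285681.88 s → 285,681 seconds.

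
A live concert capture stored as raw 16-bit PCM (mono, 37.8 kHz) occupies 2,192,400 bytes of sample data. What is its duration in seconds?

Byte rate = 37,800 × 2 × 1 = 75,600 bytes/s.
Duration = 2,192,400 / 75,600 = 29 s.

29 seconds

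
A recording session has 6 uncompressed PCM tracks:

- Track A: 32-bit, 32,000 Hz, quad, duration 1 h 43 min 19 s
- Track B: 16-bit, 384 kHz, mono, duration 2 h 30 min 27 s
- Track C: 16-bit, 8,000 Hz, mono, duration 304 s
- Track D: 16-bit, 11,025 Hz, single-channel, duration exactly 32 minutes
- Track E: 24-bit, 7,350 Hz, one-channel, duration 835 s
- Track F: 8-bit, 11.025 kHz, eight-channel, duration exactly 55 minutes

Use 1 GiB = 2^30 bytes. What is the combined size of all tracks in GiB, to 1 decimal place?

9.7 GiB

Track A: 1 h 43 min 19 s = 6,199 s; 32,000 × 6,199 × 4 × 4 = 3,173,888,000 bytes.
Track B: 2 h 30 min 27 s = 9,027 s; 384,000 × 9,027 × 2 × 1 = 6,932,736,000 bytes.
Track C: 8,000 × 304 × 2 × 1 = 4,864,000 bytes.
Track D: exactly 32 minutes = 1,920 s; 11,025 × 1,920 × 2 × 1 = 42,336,000 bytes.
Track E: 7,350 × 835 × 3 × 1 = 18,411,750 bytes.
Track F: exactly 55 minutes = 3,300 s; 11,025 × 3,300 × 1 × 8 = 291,060,000 bytes.
Total = 10,463,295,750 bytes = 9.7 GiB.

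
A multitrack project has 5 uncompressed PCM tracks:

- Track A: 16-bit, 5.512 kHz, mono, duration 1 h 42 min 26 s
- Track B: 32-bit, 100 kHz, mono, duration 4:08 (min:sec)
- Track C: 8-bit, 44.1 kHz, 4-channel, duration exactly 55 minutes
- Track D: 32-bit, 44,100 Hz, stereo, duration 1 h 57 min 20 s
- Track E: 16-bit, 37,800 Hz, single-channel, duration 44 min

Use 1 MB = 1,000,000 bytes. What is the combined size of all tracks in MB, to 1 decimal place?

3432.4 MB

Track A: 1 h 42 min 26 s = 6,146 s; 5,512 × 6,146 × 2 × 1 = 67,753,504 bytes.
Track B: 4:08 (min:sec) = 248 s; 100,000 × 248 × 4 × 1 = 99,200,000 bytes.
Track C: exactly 55 minutes = 3,300 s; 44,100 × 3,300 × 1 × 4 = 582,120,000 bytes.
Track D: 1 h 57 min 20 s = 7,040 s; 44,100 × 7,040 × 4 × 2 = 2,483,712,000 bytes.
Track E: 44 min = 2,640 s; 37,800 × 2,640 × 2 × 1 = 199,584,000 bytes.
Total = 3,432,369,504 bytes = 3432.4 MB.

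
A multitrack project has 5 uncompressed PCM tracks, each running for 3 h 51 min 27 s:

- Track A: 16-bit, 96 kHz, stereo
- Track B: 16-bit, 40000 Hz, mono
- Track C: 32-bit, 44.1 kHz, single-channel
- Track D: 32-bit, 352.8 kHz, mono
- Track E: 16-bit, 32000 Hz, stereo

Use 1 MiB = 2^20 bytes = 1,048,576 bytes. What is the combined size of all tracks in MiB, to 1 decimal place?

28865.9 MiB

3 h 51 min 27 s = 13,887 s.
Track A: 96,000 × 13,887 × 2 × 2 = 5,332,608,000 bytes.
Track B: 40,000 × 13,887 × 2 × 1 = 1,110,960,000 bytes.
Track C: 44,100 × 13,887 × 4 × 1 = 2,449,666,800 bytes.
Track D: 352,800 × 13,887 × 4 × 1 = 19,597,334,400 bytes.
Track E: 32,000 × 13,887 × 2 × 2 = 1,777,536,000 bytes.
Total = 30,268,105,200 bytes = 28865.9 MiB.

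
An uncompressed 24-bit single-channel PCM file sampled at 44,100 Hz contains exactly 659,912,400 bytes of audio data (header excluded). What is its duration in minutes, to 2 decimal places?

83.13 minutes

Byte rate = 44,100 × 3 × 1 = 132,300 bytes/s.
Duration = 659,912,400 / 132,300 = 4,988 s.
4,988 s / 60 = 83.13 minutes.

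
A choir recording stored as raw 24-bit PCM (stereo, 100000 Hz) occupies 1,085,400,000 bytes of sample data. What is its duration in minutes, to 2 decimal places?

30.15 minutes

Byte rate = 100,000 × 3 × 2 = 600,000 bytes/s.
Duration = 1,085,400,000 / 600,000 = 1,809 s.
1,809 s / 60 = 30.15 minutes.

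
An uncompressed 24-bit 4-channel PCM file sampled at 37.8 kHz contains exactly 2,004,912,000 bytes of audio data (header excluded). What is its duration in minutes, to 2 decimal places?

Byte rate = 37,800 × 3 × 4 = 453,600 bytes/s.
Duration = 2,004,912,000 / 453,600 = 4,420 s.
4,420 s / 60 = 73.67 minutes.

73.67 minutes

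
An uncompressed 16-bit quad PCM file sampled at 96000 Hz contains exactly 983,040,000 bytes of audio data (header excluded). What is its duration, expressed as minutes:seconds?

21:20

Byte rate = 96,000 × 2 × 4 = 768,000 bytes/s.
Duration = 983,040,000 / 768,000 = 1,280 s.
1,280 s = 21:20.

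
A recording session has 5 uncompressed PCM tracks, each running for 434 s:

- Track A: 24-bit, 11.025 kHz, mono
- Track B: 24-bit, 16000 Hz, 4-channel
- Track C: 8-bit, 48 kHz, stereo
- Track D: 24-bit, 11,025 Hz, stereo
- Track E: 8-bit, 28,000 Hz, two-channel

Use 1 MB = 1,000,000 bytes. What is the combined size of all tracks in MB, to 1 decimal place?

Track A: 11,025 × 434 × 3 × 1 = 14,354,550 bytes.
Track B: 16,000 × 434 × 3 × 4 = 83,328,000 bytes.
Track C: 48,000 × 434 × 1 × 2 = 41,664,000 bytes.
Track D: 11,025 × 434 × 3 × 2 = 28,709,100 bytes.
Track E: 28,000 × 434 × 1 × 2 = 24,304,000 bytes.
Total = 192,359,650 bytes = 192.4 MB.

192.4 MB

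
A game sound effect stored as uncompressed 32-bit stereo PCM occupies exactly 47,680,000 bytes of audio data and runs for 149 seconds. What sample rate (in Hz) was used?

Bytes = sample_rate × seconds × bytes_per_sample × channels.
sample_rate = 47,680,000 / (149 × 4 × 2) = 47,680,000 / 1,192 = 40,000 Hz.

40,000 Hz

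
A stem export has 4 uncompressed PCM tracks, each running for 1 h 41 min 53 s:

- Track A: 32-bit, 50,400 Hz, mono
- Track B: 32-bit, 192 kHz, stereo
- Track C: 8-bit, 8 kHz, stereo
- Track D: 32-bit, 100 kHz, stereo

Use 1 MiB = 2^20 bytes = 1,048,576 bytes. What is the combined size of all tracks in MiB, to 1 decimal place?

1 h 41 min 53 s = 6,113 s.
Track A: 50,400 × 6,113 × 4 × 1 = 1,232,380,800 bytes.
Track B: 192,000 × 6,113 × 4 × 2 = 9,389,568,000 bytes.
Track C: 8,000 × 6,113 × 1 × 2 = 97,808,000 bytes.
Track D: 100,000 × 6,113 × 4 × 2 = 4,890,400,000 bytes.
Total = 15,610,156,800 bytes = 14887.0 MiB.

14887.0 MiB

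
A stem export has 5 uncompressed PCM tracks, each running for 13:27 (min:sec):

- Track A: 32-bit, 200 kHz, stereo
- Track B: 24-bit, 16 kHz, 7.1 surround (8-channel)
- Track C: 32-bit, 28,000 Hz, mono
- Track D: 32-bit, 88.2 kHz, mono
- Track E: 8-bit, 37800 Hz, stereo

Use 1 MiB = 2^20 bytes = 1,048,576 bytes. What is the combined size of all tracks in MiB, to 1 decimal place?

13:27 (min:sec) = 807 s.
Track A: 200,000 × 807 × 4 × 2 = 1,291,200,000 bytes.
Track B: 16,000 × 807 × 3 × 8 = 309,888,000 bytes.
Track C: 28,000 × 807 × 4 × 1 = 90,384,000 bytes.
Track D: 88,200 × 807 × 4 × 1 = 284,709,600 bytes.
Track E: 37,800 × 807 × 1 × 2 = 61,009,200 bytes.
Total = 2,037,190,800 bytes = 1942.8 MiB.

1942.8 MiB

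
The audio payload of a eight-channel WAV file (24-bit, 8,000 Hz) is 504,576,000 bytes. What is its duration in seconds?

2,628 seconds

Byte rate = 8,000 × 3 × 8 = 192,000 bytes/s.
Duration = 504,576,000 / 192,000 = 2,628 s.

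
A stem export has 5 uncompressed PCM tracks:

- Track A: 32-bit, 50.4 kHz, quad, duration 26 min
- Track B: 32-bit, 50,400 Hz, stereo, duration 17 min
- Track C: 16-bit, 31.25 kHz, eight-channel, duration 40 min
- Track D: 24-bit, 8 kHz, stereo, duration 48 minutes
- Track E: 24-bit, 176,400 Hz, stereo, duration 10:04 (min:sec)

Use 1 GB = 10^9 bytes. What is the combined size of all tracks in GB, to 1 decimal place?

Track A: 26 min = 1,560 s; 50,400 × 1,560 × 4 × 4 = 1,257,984,000 bytes.
Track B: 17 min = 1,020 s; 50,400 × 1,020 × 4 × 2 = 411,264,000 bytes.
Track C: 40 min = 2,400 s; 31,250 × 2,400 × 2 × 8 = 1,200,000,000 bytes.
Track D: 48 minutes = 2,880 s; 8,000 × 2,880 × 3 × 2 = 138,240,000 bytes.
Track E: 10:04 (min:sec) = 604 s; 176,400 × 604 × 3 × 2 = 639,273,600 bytes.
Total = 3,646,761,600 bytes = 3.6 GB.

3.6 GB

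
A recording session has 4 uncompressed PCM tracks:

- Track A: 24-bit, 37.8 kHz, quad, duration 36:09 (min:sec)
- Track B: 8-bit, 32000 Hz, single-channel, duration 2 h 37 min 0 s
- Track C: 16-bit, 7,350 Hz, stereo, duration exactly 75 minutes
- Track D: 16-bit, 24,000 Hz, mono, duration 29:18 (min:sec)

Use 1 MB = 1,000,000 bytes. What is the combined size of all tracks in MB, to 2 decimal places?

1501.98 MB

Track A: 36:09 (min:sec) = 2,169 s; 37,800 × 2,169 × 3 × 4 = 983,858,400 bytes.
Track B: 2 h 37 min 0 s = 9,420 s; 32,000 × 9,420 × 1 × 1 = 301,440,000 bytes.
Track C: exactly 75 minutes = 4,500 s; 7,350 × 4,500 × 2 × 2 = 132,300,000 bytes.
Track D: 29:18 (min:sec) = 1,758 s; 24,000 × 1,758 × 2 × 1 = 84,384,000 bytes.
Total = 1,501,982,400 bytes = 1501.98 MB.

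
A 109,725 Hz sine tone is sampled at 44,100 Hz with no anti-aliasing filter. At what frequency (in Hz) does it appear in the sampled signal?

Nyquist = 44,100/2 = 22,050 Hz; 109,725 Hz exceeds it.
Alias = |109,725 − 2×44,100| = |109,725 − 88,200| = 21,525 Hz.

21,525 Hz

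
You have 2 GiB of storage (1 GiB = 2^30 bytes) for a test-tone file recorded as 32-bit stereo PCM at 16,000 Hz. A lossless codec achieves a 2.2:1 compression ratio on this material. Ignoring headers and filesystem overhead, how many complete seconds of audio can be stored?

36,909 seconds

Uncompressed byte rate = 16,000 × 4 × 2 = 128,000 bytes/s.
After 2.2:1 compression, effective rate ≈ 58181.82 bytes/s.
Capacity = 2 × 1,073,741,824 = 2,147,483,648 bytes.
2,147,483,648 / effective rate ≈ 36909.88 s → 36,909 seconds.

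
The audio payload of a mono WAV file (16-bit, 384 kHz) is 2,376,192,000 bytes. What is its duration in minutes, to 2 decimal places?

Byte rate = 384,000 × 2 × 1 = 768,000 bytes/s.
Duration = 2,376,192,000 / 768,000 = 3,094 s.
3,094 s / 60 = 51.57 minutes.

51.57 minutes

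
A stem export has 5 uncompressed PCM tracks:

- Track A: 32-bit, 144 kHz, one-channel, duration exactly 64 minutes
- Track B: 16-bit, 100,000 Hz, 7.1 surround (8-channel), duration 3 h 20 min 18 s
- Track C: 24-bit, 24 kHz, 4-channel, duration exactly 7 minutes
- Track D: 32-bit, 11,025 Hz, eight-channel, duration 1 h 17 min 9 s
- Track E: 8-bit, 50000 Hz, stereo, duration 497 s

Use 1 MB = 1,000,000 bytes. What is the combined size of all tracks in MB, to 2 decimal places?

23244.41 MB

Track A: exactly 64 minutes = 3,840 s; 144,000 × 3,840 × 4 × 1 = 2,211,840,000 bytes.
Track B: 3 h 20 min 18 s = 12,018 s; 100,000 × 12,018 × 2 × 8 = 19,228,800,000 bytes.
Track C: exactly 7 minutes = 420 s; 24,000 × 420 × 3 × 4 = 120,960,000 bytes.
Track D: 1 h 17 min 9 s = 4,629 s; 11,025 × 4,629 × 4 × 8 = 1,633,111,200 bytes.
Track E: 50,000 × 497 × 1 × 2 = 49,700,000 bytes.
Total = 23,244,411,200 bytes = 23244.41 MB.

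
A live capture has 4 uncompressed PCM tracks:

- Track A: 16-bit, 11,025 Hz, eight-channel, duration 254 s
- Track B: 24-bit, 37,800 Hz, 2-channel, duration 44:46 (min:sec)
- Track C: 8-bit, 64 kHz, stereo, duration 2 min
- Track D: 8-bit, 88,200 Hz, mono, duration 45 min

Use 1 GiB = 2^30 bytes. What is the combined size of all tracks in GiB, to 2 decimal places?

Track A: 11,025 × 254 × 2 × 8 = 44,805,600 bytes.
Track B: 44:46 (min:sec) = 2,686 s; 37,800 × 2,686 × 3 × 2 = 609,184,800 bytes.
Track C: 2 min = 120 s; 64,000 × 120 × 1 × 2 = 15,360,000 bytes.
Track D: 45 min = 2,700 s; 88,200 × 2,700 × 1 × 1 = 238,140,000 bytes.
Total = 907,490,400 bytes = 0.85 GiB.

0.85 GiB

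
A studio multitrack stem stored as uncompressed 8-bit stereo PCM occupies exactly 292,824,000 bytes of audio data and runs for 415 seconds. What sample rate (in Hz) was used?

Bytes = sample_rate × seconds × bytes_per_sample × channels.
sample_rate = 292,824,000 / (415 × 1 × 2) = 292,824,000 / 830 = 352,800 Hz.

352,800 Hz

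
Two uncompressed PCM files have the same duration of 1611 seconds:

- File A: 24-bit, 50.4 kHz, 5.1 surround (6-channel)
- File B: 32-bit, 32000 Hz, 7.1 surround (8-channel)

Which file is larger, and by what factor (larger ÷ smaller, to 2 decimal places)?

File B, by a factor of 1.13

File A: 50,400 × 3 × 6 = 907,200 bytes/s.
File B: 32,000 × 4 × 8 = 1,024,000 bytes/s.
File B is larger; ratio = 1,649,664,000 / 1,461,499,200 = 1.13.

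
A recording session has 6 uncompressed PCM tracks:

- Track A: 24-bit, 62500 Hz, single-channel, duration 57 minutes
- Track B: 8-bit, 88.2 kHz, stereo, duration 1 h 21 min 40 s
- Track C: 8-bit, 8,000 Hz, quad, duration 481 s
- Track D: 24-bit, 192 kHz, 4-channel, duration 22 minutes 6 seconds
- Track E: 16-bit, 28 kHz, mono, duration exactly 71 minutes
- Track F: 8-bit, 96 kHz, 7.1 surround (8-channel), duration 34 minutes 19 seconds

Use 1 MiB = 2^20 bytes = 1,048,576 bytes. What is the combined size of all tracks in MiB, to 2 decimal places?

6099.68 MiB

Track A: 57 minutes = 3,420 s; 62,500 × 3,420 × 3 × 1 = 641,250,000 bytes.
Track B: 1 h 21 min 40 s = 4,900 s; 88,200 × 4,900 × 1 × 2 = 864,360,000 bytes.
Track C: 8,000 × 481 × 1 × 4 = 15,392,000 bytes.
Track D: 22 minutes 6 seconds = 1,326 s; 192,000 × 1,326 × 3 × 4 = 3,055,104,000 bytes.
Track E: exactly 71 minutes = 4,260 s; 28,000 × 4,260 × 2 × 1 = 238,560,000 bytes.
Track F: 34 minutes 19 seconds = 2,059 s; 96,000 × 2,059 × 1 × 8 = 1,581,312,000 bytes.
Total = 6,395,978,000 bytes = 6099.68 MiB.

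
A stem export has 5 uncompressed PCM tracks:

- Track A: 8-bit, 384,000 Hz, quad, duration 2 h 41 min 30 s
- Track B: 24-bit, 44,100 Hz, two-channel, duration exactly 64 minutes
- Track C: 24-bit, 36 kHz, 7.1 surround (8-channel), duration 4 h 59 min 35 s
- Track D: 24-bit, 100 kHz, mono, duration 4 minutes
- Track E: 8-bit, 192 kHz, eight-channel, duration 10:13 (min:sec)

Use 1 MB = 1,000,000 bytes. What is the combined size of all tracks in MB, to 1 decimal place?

Track A: 2 h 41 min 30 s = 9,690 s; 384,000 × 9,690 × 1 × 4 = 14,883,840,000 bytes.
Track B: exactly 64 minutes = 3,840 s; 44,100 × 3,840 × 3 × 2 = 1,016,064,000 bytes.
Track C: 4 h 59 min 35 s = 17,975 s; 36,000 × 17,975 × 3 × 8 = 15,530,400,000 bytes.
Track D: 4 minutes = 240 s; 100,000 × 240 × 3 × 1 = 72,000,000 bytes.
Track E: 10:13 (min:sec) = 613 s; 192,000 × 613 × 1 × 8 = 941,568,000 bytes.
Total = 32,443,872,000 bytes = 32443.9 MB.

32443.9 MB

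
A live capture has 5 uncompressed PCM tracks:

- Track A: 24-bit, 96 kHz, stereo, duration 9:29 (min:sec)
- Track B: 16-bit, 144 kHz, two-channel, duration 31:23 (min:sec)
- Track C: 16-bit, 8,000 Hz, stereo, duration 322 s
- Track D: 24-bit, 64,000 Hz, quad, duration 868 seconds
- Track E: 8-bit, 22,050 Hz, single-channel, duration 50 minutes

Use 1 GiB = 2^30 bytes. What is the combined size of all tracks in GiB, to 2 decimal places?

Track A: 9:29 (min:sec) = 569 s; 96,000 × 569 × 3 × 2 = 327,744,000 bytes.
Track B: 31:23 (min:sec) = 1,883 s; 144,000 × 1,883 × 2 × 2 = 1,084,608,000 bytes.
Track C: 8,000 × 322 × 2 × 2 = 10,304,000 bytes.
Track D: 64,000 × 868 × 3 × 4 = 666,624,000 bytes.
Track E: 50 minutes = 3,000 s; 22,050 × 3,000 × 1 × 1 = 66,150,000 bytes.
Total = 2,155,430,000 bytes = 2.01 GiB.

2.01 GiB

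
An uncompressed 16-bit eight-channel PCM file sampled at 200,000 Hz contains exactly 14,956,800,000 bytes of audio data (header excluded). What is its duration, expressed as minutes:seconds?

77:54

Byte rate = 200,000 × 2 × 8 = 3,200,000 bytes/s.
Duration = 14,956,800,000 / 3,200,000 = 4,674 s.
4,674 s = 77:54.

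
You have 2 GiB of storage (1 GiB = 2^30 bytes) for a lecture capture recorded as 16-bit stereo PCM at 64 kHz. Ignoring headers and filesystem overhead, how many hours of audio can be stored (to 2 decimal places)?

Uncompressed byte rate = 64,000 × 2 × 2 = 256,000 bytes/s.
Capacity = 2 × 1,073,741,824 = 2,147,483,648 bytes.
2,147,483,648 / 256,000 ≈ 8388.61 s → 2.33 hours.

2.33 hours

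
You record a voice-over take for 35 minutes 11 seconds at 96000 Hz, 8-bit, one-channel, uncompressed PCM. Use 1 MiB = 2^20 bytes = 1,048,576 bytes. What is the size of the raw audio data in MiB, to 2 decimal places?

193.27 MiB

Duration = 35 minutes 11 seconds = 2,111 s.
Bytes = 96,000 samples/s × 2,111 s × 1 bytes/sample × 1 ch = 202,656,000 bytes.
202,656,000 / 1,048,576 = 193.27 MiB.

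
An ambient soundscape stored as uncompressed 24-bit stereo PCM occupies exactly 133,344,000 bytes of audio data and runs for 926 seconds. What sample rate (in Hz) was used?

24,000 Hz

Bytes = sample_rate × seconds × bytes_per_sample × channels.
sample_rate = 133,344,000 / (926 × 3 × 2) = 133,344,000 / 5,556 = 24,000 Hz.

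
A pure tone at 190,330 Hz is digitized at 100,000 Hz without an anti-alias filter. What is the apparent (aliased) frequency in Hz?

Nyquist = 100,000/2 = 50,000 Hz; 190,330 Hz exceeds it.
Alias = |190,330 − 2×100,000| = |190,330 − 200,000| = 9,670 Hz.

9,670 Hz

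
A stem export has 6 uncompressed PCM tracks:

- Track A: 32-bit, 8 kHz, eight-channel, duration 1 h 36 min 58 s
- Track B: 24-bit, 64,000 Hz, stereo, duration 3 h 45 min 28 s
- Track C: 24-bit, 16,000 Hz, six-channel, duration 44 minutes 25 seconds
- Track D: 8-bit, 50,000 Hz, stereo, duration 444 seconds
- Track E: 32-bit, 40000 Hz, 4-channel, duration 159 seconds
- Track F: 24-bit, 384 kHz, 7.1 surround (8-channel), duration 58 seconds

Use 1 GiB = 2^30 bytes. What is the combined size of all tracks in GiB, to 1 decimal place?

Track A: 1 h 36 min 58 s = 5,818 s; 8,000 × 5,818 × 4 × 8 = 1,489,408,000 bytes.
Track B: 3 h 45 min 28 s = 13,528 s; 64,000 × 13,528 × 3 × 2 = 5,194,752,000 bytes.
Track C: 44 minutes 25 seconds = 2,665 s; 16,000 × 2,665 × 3 × 6 = 767,520,000 bytes.
Track D: 50,000 × 444 × 1 × 2 = 44,400,000 bytes.
Track E: 40,000 × 159 × 4 × 4 = 101,760,000 bytes.
Track F: 384,000 × 58 × 3 × 8 = 534,528,000 bytes.
Total = 8,132,368,000 bytes = 7.6 GiB.

7.6 GiB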